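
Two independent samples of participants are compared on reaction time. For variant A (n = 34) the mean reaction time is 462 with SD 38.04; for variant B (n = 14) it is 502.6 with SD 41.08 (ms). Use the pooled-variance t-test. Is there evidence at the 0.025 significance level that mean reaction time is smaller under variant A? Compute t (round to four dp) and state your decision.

Let group 1 = variant A, group 2 = variant B. H0: μ_1 = μ_2; H1: μ_1 < μ_2 (two-sample pooled-variance t-test, left-tailed).
s_p² = [(34−1)·38.04² + (14−1)·41.08²]/(34+14−2) = 1515.02
t = (462 − 502.6)/√[1515.02·(1/34 + 1/14)] = -3.2847
df = n₁ + n₂ − 2 = 46
p-value = P(T ≤ -3.2847) ≈ 0.001
Since p ≈ 0.001 < α = 0.025, reject H0; the evidence is statistically significant.

t = -3.2847; reject H0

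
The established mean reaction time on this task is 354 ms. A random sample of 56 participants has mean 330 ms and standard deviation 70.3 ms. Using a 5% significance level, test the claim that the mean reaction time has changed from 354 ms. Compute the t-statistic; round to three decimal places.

H0: μ = 354; H1: μ ≠ 354 (one-sample t-test, two-sided).
t = (x̄ − μ₀)/(s/√n) = (330 − 354)/(70.3/√56) = -2.555
df = n − 1 = 55
Two-sided p-value ≈ 0.013
Since p ≈ 0.013 < α = 0.05, reject H0; the data support H1.

-2.555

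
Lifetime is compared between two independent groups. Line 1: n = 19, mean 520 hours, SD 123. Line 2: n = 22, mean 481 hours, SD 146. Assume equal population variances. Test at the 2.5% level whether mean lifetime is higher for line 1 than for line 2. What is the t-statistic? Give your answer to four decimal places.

Let group 1 = line 1, group 2 = line 2. H0: μ_1 = μ_2; H1: μ_1 > μ_2 (two-sample pooled-variance t-test, right-tailed).
s_p² = [(19−1)·123² + (22−1)·146²]/(19+22−2) = 18460.5
t = (520 − 481)/√[18460.5·(1/19 + 1/22)] = 0.9165
df = n₁ + n₂ − 2 = 39
p-value = P(T ≥ 0.9165) ≈ 0.1825
Since p ≈ 0.1825 > α = 0.025, fail to reject H0; the data do not provide sufficient evidence against H0.

0.9165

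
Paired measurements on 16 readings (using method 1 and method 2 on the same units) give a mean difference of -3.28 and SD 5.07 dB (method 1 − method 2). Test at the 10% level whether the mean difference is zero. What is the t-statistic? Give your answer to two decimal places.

-2.59

H0: μ_d = 0; H1: μ_d ≠ 0 (paired t-test on the differences, two-sided).
t = d̄/(s_d/√n) = -3.28/(5.07/√16) = -2.59
df = n − 1 = 15
Two-sided p-value ≈ 0.021
Since p ≈ 0.021 < α = 0.1, reject H0; the evidence is statistically significant.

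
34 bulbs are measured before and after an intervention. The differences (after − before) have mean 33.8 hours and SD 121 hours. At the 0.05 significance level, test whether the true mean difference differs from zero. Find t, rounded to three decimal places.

H0: μ_d = 0; H1: μ_d ≠ 0 (paired t-test on the differences, two-sided).
t = d̄/(s_d/√n) = 33.8/(121/√34) = 1.629
df = n − 1 = 33
Two-sided p-value ≈ 0.113
Since p ≈ 0.113 > α = 0.05, fail to reject H0; the data do not provide sufficient evidence against H0.

1.629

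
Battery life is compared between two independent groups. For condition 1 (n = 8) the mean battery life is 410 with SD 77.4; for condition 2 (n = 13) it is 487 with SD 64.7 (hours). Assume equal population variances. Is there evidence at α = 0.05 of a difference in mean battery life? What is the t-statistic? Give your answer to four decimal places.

Let group 1 = condition 1, group 2 = condition 2. H0: μ_1 = μ_2; H1: μ_1 ≠ μ_2 (two-sample pooled-variance t-test, two-sided).
s_p² = [(8−1)·77.4² + (13−1)·64.7²]/(8+13−2) = 4850.97
t = (410 − 487)/√[4850.97·(1/8 + 1/13)] = -2.4603
df = n₁ + n₂ − 2 = 19
Two-sided p-value ≈ 0.024
Since p ≈ 0.024 < α = 0.05, reject H0; the evidence is statistically significant.

-2.4603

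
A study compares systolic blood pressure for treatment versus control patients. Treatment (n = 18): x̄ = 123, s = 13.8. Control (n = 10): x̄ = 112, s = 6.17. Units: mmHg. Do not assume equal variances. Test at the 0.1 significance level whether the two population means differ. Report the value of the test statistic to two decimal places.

Let group 1 = treatment, group 2 = control. H0: μ_1 = μ_2; H1: μ_1 ≠ μ_2 (Welch's two-sample t-test, two-sided).
t = (x̄_1 − x̄_2)/√(s_1²/n_1 + s_2²/n_2) = (123 − 112)/√(13.8²/18 + 6.17²/10) = 2.90
Welch–Satterthwaite df ≈ 25.26
Two-sided p-value ≈ 0.0076
Since p ≈ 0.0076 < α = 0.1, reject H0; the data support H1.

2.90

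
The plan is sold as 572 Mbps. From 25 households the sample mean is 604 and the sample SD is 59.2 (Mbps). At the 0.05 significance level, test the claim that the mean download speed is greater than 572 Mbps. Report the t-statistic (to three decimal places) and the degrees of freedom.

t = 2.703, df = 24

H0: μ = 572; H1: μ > 572 (one-sample t-test, right-tailed).
t = (x̄ − μ₀)/(s/√n) = (604 − 572)/(59.2/√25) = 2.703
df = n − 1 = 24
p-value = P(T ≥ 2.703) ≈ 0.0062
Since p ≈ 0.0062 < α = 0.05, reject H0; the data support H1.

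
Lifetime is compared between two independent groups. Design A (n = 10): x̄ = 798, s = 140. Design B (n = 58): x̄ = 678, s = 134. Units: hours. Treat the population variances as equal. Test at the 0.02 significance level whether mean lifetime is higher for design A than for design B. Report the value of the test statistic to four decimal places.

Let group 1 = design A, group 2 = design B. H0: μ_1 = μ_2; H1: μ_1 > μ_2 (two-sample pooled-variance t-test, right-tailed).
s_p² = [(10−1)·140² + (58−1)·134²]/(10+58−2) = 18180.2
t = (798 − 678)/√[18180.2·(1/10 + 1/58)] = 2.5992
df = n₁ + n₂ − 2 = 66
p-value = P(T ≥ 2.5992) ≈ 0.0058
Since p ≈ 0.0058 < α = 0.02, reject H0; the evidence is statistically significant.

2.5992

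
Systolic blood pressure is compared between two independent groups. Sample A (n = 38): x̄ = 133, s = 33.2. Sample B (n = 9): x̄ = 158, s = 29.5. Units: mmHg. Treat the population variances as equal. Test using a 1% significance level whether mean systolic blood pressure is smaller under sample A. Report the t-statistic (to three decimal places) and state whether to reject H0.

Let group 1 = sample A, group 2 = sample B. H0: μ_1 = μ_2; H1: μ_1 < μ_2 (two-sample pooled-variance t-test, left-tailed).
s_p² = [(38−1)·33.2² + (9−1)·29.5²]/(38+9−2) = 1061
t = (133 − 158)/√[1061·(1/38 + 1/9)] = -2.070
df = n₁ + n₂ − 2 = 45
p-value = P(T ≤ -2.070) ≈ 0.0221
Since p ≈ 0.0221 > α = 0.01, fail to reject H0; the evidence is not statistically significant.

t = -2.070; fail to reject H0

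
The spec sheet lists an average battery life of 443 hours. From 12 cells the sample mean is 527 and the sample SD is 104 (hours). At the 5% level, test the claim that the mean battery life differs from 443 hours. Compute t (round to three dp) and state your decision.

t = 2.798; reject H0

H0: μ = 443; H1: μ ≠ 443 (one-sample t-test, two-sided).
t = (x̄ − μ₀)/(s/√n) = (527 − 443)/(104/√12) = 2.798
df = n − 1 = 11
Two-sided p-value ≈ 0.017
Since p ≈ 0.017 < α = 0.05, reject H0; the data support H1.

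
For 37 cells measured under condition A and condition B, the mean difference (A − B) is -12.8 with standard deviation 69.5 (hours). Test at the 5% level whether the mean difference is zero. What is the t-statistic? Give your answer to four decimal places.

H0: μ_d = 0; H1: μ_d ≠ 0 (paired t-test on the differences, two-sided).
t = d̄/(s_d/√n) = -12.8/(69.5/√37) = -1.1203
df = n − 1 = 36
Two-sided p-value ≈ 0.2700
Since p ≈ 0.2700 > α = 0.05, fail to reject H0; the data do not provide sufficient evidence against H0.

-1.1203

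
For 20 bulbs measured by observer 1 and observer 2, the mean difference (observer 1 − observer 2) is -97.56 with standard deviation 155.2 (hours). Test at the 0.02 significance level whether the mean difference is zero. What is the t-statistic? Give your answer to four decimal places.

H0: μ_d = 0; H1: μ_d ≠ 0 (paired t-test on the differences, two-sided).
t = d̄/(s_d/√n) = -97.56/(155.2/√20) = -2.8112
df = n − 1 = 19
Two-sided p-value ≈ 0.0111
Since p ≈ 0.0111 < α = 0.02, reject H0; the data support H1.

-2.8112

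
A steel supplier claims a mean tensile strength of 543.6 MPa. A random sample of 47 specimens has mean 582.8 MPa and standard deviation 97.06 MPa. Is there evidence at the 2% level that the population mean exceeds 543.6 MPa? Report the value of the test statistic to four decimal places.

H0: μ = 543.6; H1: μ > 543.6 (one-sample t-test, right-tailed).
t = (x̄ − μ₀)/(s/√n) = (582.8 − 543.6)/(97.06/√47) = 2.7688
df = n − 1 = 46
p-value = P(T ≥ 2.7688) ≈ 0.004
Since p ≈ 0.004 < α = 0.02, reject H0; the evidence is statistically significant.

2.7688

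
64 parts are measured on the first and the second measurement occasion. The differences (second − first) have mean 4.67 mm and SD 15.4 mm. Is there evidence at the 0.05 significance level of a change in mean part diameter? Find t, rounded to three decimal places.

2.426

H0: μ_d = 0; H1: μ_d ≠ 0 (paired t-test on the differences, two-sided).
t = d̄/(s_d/√n) = 4.67/(15.4/√64) = 2.426
df = n − 1 = 63
Two-sided p-value ≈ 0.018
Since p ≈ 0.018 < α = 0.05, reject H0; the evidence is statistically significant.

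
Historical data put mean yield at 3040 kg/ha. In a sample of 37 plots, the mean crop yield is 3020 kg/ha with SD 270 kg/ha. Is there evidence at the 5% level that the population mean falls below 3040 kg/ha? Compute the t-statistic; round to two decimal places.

-0.45

H0: μ = 3040; H1: μ < 3040 (one-sample t-test, left-tailed).
t = (x̄ − μ₀)/(s/√n) = (3020 − 3040)/(270/√37) = -0.45
df = n − 1 = 36
p-value = P(T ≤ -0.45) ≈ 0.327
Since p ≈ 0.327 > α = 0.05, fail to reject H0; the evidence is not statistically significant.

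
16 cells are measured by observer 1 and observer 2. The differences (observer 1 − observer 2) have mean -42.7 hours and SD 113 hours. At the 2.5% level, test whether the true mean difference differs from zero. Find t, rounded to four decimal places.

H0: μ_d = 0; H1: μ_d ≠ 0 (paired t-test on the differences, two-sided).
t = d̄/(s_d/√n) = -42.7/(113/√16) = -1.5115
df = n − 1 = 15
Two-sided p-value ≈ 0.1514
Since p ≈ 0.1514 > α = 0.025, fail to reject H0; the data do not provide sufficient evidence against H0.

-1.5115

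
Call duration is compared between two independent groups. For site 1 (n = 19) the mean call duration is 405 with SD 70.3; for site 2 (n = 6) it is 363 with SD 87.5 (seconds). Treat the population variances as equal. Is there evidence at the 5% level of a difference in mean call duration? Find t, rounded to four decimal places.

Let group 1 = site 1, group 2 = site 2. H0: μ_1 = μ_2; H1: μ_1 ≠ μ_2 (two-sample pooled-variance t-test, two-sided).
s_p² = [(19−1)·70.3² + (6−1)·87.5²]/(19+6−2) = 5532.12
t = (405 − 363)/√[5532.12·(1/19 + 1/6)] = 1.2058
df = n₁ + n₂ − 2 = 23
Two-sided p-value ≈ 0.2401
Since p ≈ 0.2401 > α = 0.05, fail to reject H0; the evidence is not statistically significant.

1.2058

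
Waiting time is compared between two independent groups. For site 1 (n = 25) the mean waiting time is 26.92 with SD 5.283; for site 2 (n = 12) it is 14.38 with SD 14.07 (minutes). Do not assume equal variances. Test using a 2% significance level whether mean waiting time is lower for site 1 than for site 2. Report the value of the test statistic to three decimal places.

2.988

Let group 1 = site 1, group 2 = site 2. H0: μ_1 = μ_2; H1: μ_1 < μ_2 (Welch's two-sample t-test, left-tailed).
t = (x̄_1 − x̄_2)/√(s_1²/n_1 + s_2²/n_2) = (26.92 − 14.38)/√(5.283²/25 + 14.07²/12) = 2.988
Welch–Satterthwaite df ≈ 12.51
p-value = P(T ≤ 2.988) ≈ 0.9946
Since p ≈ 0.9946 > α = 0.02, fail to reject H0; the evidence is not statistically significant.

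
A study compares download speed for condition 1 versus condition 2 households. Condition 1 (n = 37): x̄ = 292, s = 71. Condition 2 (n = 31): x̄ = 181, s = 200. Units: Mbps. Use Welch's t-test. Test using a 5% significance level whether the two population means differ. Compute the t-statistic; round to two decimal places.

Let group 1 = condition 1, group 2 = condition 2. H0: μ_1 = μ_2; H1: μ_1 ≠ μ_2 (Welch's two-sample t-test, two-sided).
t = (x̄_1 − x̄_2)/√(s_1²/n_1 + s_2²/n_2) = (292 − 181)/√(71²/37 + 200²/31) = 2.94
Welch–Satterthwaite df ≈ 36.33
Two-sided p-value ≈ 0.0057
Since p ≈ 0.0057 < α = 0.05, reject H0; the evidence is statistically significant.

2.94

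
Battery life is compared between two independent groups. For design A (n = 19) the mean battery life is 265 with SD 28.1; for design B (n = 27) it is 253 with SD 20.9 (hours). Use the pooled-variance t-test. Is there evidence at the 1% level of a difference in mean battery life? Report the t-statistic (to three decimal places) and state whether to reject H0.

Let group 1 = design A, group 2 = design B. H0: μ_1 = μ_2; H1: μ_1 ≠ μ_2 (two-sample pooled-variance t-test, two-sided).
s_p² = [(19−1)·28.1² + (27−1)·20.9²]/(19+27−2) = 581.137
t = (265 − 253)/√[581.137·(1/19 + 1/27)] = 1.662
df = n₁ + n₂ − 2 = 44
Two-sided p-value ≈ 0.1036
Since p ≈ 0.1036 > α = 0.01, fail to reject H0; the evidence is not statistically significant.

t = 1.662; fail to reject H0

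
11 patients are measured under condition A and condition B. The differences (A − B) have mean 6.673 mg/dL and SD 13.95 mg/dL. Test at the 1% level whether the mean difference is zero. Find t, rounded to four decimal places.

1.5865

H0: μ_d = 0; H1: μ_d ≠ 0 (paired t-test on the differences, two-sided).
t = d̄/(s_d/√n) = 6.673/(13.95/√11) = 1.5865
df = n − 1 = 10
Two-sided p-value ≈ 0.1437
Since p ≈ 0.1437 > α = 0.01, fail to reject H0; the evidence is not statistically significant.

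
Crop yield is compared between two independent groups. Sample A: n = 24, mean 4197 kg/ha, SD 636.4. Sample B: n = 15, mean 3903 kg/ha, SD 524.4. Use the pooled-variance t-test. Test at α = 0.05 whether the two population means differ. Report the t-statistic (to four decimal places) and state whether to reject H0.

Let group 1 = sample A, group 2 = sample B. H0: μ_1 = μ_2; H1: μ_1 ≠ μ_2 (two-sample pooled-variance t-test, two-sided).
s_p² = [(24−1)·636.4² + (15−1)·524.4²]/(24+15−2) = 355812
t = (4197 − 3903)/√[355812·(1/24 + 1/15)] = 1.4975
df = n₁ + n₂ − 2 = 37
Two-sided p-value ≈ 0.143
Since p ≈ 0.143 > α = 0.05, fail to reject H0; the data do not provide sufficient evidence against H0.

t = 1.4975; fail to reject H0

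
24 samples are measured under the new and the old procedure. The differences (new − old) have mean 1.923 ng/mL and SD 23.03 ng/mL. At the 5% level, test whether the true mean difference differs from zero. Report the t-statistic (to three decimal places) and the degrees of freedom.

t = 0.409, df = 23

H0: μ_d = 0; H1: μ_d ≠ 0 (paired t-test on the differences, two-sided).
t = d̄/(s_d/√n) = 1.923/(23.03/√24) = 0.409
df = n − 1 = 23
Two-sided p-value ≈ 0.686
Since p ≈ 0.686 > α = 0.05, fail to reject H0; the evidence is not statistically significant.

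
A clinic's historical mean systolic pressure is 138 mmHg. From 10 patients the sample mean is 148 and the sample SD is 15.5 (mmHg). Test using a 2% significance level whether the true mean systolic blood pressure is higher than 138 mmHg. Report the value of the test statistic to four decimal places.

H0: μ = 138; H1: μ > 138 (one-sample t-test, right-tailed).
t = (x̄ − μ₀)/(s/√n) = (148 − 138)/(15.5/√10) = 2.0402
df = n − 1 = 9
p-value = P(T ≥ 2.0402) ≈ 0.036
Since p ≈ 0.036 > α = 0.02, fail to reject H0; the data do not provide sufficient evidence against H0.

2.0402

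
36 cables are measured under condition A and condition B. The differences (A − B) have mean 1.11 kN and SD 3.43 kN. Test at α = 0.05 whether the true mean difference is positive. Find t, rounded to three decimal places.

1.942

H0: μ_d = 0; H1: μ_d > 0 (paired t-test on the differences, right-tailed).
t = d̄/(s_d/√n) = 1.11/(3.43/√36) = 1.942
df = n − 1 = 35
p-value = P(T ≥ 1.942) ≈ 0.0301
Since p ≈ 0.0301 < α = 0.05, reject H0; the evidence is statistically significant.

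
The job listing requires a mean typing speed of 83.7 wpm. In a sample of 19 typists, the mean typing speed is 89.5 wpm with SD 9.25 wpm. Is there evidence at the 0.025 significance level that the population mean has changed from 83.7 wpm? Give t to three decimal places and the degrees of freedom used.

H0: μ = 83.7; H1: μ ≠ 83.7 (one-sample t-test, two-sided).
t = (x̄ − μ₀)/(s/√n) = (89.5 − 83.7)/(9.25/√19) = 2.733
df = n − 1 = 18
Two-sided p-value ≈ 0.014
Since p ≈ 0.014 < α = 0.025, reject H0; the evidence is statistically significant.

t = 2.733, df = 18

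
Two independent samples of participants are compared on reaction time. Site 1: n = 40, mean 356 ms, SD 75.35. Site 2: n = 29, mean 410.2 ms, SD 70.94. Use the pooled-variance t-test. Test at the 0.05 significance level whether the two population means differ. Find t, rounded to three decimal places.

-3.022

Let group 1 = site 1, group 2 = site 2. H0: μ_1 = μ_2; H1: μ_1 ≠ μ_2 (two-sample pooled-variance t-test, two-sided).
s_p² = [(40−1)·75.35² + (29−1)·70.94²]/(40+29−2) = 5408.01
t = (356 − 410.2)/√[5408.01·(1/40 + 1/29)] = -3.022
df = n₁ + n₂ − 2 = 67
Two-sided p-value ≈ 0.0036
Since p ≈ 0.0036 < α = 0.05, reject H0; the evidence is statistically significant.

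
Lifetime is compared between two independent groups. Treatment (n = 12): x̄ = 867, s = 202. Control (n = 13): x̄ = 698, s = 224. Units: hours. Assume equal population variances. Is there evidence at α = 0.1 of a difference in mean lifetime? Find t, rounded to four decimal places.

1.9749

Let group 1 = treatment, group 2 = control. H0: μ_1 = μ_2; H1: μ_1 ≠ μ_2 (two-sample pooled-variance t-test, two-sided).
s_p² = [(12−1)·202² + (13−1)·224²]/(12+13−2) = 45693.7
t = (867 − 698)/√[45693.7·(1/12 + 1/13)] = 1.9749
df = n₁ + n₂ − 2 = 23
Two-sided p-value ≈ 0.060
Since p ≈ 0.060 < α = 0.1, reject H0; the evidence is statistically significant.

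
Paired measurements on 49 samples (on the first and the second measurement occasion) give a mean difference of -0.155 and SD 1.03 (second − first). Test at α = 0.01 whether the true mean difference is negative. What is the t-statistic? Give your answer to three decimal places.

-1.053

H0: μ_d = 0; H1: μ_d < 0 (paired t-test on the differences, left-tailed).
t = d̄/(s_d/√n) = -0.155/(1.03/√49) = -1.053
df = n − 1 = 48
p-value = P(T ≤ -1.053) ≈ 0.149
Since p ≈ 0.149 > α = 0.01, fail to reject H0; the data do not provide sufficient evidence against H0.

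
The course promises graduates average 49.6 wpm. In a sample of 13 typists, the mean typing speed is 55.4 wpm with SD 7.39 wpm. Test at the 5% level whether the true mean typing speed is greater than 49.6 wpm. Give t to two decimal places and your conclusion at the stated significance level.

t = 2.83; reject H0

H0: μ = 49.6; H1: μ > 49.6 (one-sample t-test, right-tailed).
t = (x̄ − μ₀)/(s/√n) = (55.4 − 49.6)/(7.39/√13) = 2.83
df = n − 1 = 12
p-value = P(T ≥ 2.83) ≈ 0.0076
Since p ≈ 0.0076 < α = 0.05, reject H0; the evidence is statistically significant.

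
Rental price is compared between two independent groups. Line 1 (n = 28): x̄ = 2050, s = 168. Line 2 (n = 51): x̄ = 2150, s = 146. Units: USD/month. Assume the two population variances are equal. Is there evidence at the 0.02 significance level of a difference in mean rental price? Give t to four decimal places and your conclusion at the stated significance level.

t = -2.7595; reject H0

Let group 1 = line 1, group 2 = line 2. H0: μ_1 = μ_2; H1: μ_1 ≠ μ_2 (two-sample pooled-variance t-test, two-sided).
s_p² = [(28−1)·168² + (51−1)·146²]/(28+51−2) = 23738.3
t = (2050 − 2150)/√[23738.3·(1/28 + 1/51)] = -2.7595
df = n₁ + n₂ − 2 = 77
Two-sided p-value ≈ 0.007
Since p ≈ 0.007 < α = 0.02, reject H0; the data support H1.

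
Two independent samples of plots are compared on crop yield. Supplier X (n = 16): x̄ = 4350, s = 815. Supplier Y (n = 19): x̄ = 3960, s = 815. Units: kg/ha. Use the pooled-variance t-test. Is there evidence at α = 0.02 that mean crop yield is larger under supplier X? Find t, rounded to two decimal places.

1.41

Let group 1 = supplier X, group 2 = supplier Y. H0: μ_1 = μ_2; H1: μ_1 > μ_2 (two-sample pooled-variance t-test, right-tailed).
s_p² = [(16−1)·815² + (19−1)·815²]/(16+19−2) = 664225
t = (4350 − 3960)/√[664225·(1/16 + 1/19)] = 1.41
df = n₁ + n₂ − 2 = 33
p-value = P(T ≥ 1.41) ≈ 0.084
Since p ≈ 0.084 > α = 0.02, fail to reject H0; the data do not provide sufficient evidence against H0.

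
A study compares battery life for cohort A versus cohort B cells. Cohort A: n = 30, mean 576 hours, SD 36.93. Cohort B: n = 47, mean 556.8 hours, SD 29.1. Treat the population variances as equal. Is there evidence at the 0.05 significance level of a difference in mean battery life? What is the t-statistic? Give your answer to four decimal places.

Let group 1 = cohort A, group 2 = cohort B. H0: μ_1 = μ_2; H1: μ_1 ≠ μ_2 (two-sample pooled-variance t-test, two-sided).
s_p² = [(30−1)·36.93² + (47−1)·29.1²]/(30+47−2) = 1046.72
t = (576 − 556.8)/√[1046.72·(1/30 + 1/47)] = 2.5395
df = n₁ + n₂ − 2 = 75
Two-sided p-value ≈ 0.013
Since p ≈ 0.013 < α = 0.05, reject H0; the evidence is statistically significant.

2.5395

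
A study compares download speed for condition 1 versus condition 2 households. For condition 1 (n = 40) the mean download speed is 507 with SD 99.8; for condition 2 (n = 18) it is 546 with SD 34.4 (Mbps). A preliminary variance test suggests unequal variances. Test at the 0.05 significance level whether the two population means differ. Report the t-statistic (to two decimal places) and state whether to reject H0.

t = -2.20; reject H0

Let group 1 = condition 1, group 2 = condition 2. H0: μ_1 = μ_2; H1: μ_1 ≠ μ_2 (Welch's two-sample t-test, two-sided).
t = (x̄_1 − x̄_2)/√(s_1²/n_1 + s_2²/n_2) = (507 − 546)/√(99.8²/40 + 34.4²/18) = -2.20
Welch–Satterthwaite df ≈ 53.72
Two-sided p-value ≈ 0.032
Since p ≈ 0.032 < α = 0.05, reject H0; the data support H1.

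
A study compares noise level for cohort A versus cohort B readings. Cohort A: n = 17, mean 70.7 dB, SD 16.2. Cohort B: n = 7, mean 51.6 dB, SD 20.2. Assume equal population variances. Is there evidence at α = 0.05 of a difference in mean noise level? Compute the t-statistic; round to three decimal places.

2.447

Let group 1 = cohort A, group 2 = cohort B. H0: μ_1 = μ_2; H1: μ_1 ≠ μ_2 (two-sample pooled-variance t-test, two-sided).
s_p² = [(17−1)·16.2² + (7−1)·20.2²]/(17+7−2) = 302.149
t = (70.7 − 51.6)/√[302.149·(1/17 + 1/7)] = 2.447
df = n₁ + n₂ − 2 = 22
Two-sided p-value ≈ 0.0229
Since p ≈ 0.0229 < α = 0.05, reject H0; the data support H1.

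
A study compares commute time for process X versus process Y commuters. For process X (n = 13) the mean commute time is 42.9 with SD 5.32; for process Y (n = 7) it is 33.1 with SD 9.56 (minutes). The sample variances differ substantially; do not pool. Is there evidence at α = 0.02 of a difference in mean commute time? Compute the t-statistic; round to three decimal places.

Let group 1 = process X, group 2 = process Y. H0: μ_1 = μ_2; H1: μ_1 ≠ μ_2 (Welch's two-sample t-test, two-sided).
t = (x̄_1 − x̄_2)/√(s_1²/n_1 + s_2²/n_2) = (42.9 − 33.1)/√(5.32²/13 + 9.56²/7) = 2.511
Welch–Satterthwaite df ≈ 8.06
Two-sided p-value ≈ 0.036
Since p ≈ 0.036 > α = 0.02, fail to reject H0; the data do not provide sufficient evidence against H0.

2.511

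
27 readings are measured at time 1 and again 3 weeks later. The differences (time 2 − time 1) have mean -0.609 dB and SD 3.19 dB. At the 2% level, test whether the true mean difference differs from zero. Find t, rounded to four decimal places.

H0: μ_d = 0; H1: μ_d ≠ 0 (paired t-test on the differences, two-sided).
t = d̄/(s_d/√n) = -0.609/(3.19/√27) = -0.9920
df = n − 1 = 26
Two-sided p-value ≈ 0.330
Since p ≈ 0.330 > α = 0.02, fail to reject H0; the data do not provide sufficient evidence against H0.

-0.9920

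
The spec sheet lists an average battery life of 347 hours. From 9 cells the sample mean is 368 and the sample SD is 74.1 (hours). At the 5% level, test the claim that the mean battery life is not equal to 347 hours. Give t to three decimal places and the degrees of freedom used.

H0: μ = 347; H1: μ ≠ 347 (one-sample t-test, two-sided).
t = (x̄ − μ₀)/(s/√n) = (368 − 347)/(74.1/√9) = 0.850
df = n − 1 = 8
Two-sided p-value ≈ 0.420
Since p ≈ 0.420 > α = 0.05, fail to reject H0; the evidence is not statistically significant.

t = 0.850, df = 8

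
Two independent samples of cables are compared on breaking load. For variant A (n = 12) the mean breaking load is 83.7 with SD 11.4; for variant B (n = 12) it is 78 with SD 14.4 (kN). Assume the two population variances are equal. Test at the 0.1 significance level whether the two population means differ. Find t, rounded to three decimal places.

Let group 1 = variant A, group 2 = variant B. H0: μ_1 = μ_2; H1: μ_1 ≠ μ_2 (two-sample pooled-variance t-test, two-sided).
s_p² = [(12−1)·11.4² + (12−1)·14.4²]/(12+12−2) = 168.66
t = (83.7 − 78)/√[168.66·(1/12 + 1/12)] = 1.075
df = n₁ + n₂ − 2 = 22
Two-sided p-value ≈ 0.294
Since p ≈ 0.294 > α = 0.1, fail to reject H0; the data do not provide sufficient evidence against H0.

1.075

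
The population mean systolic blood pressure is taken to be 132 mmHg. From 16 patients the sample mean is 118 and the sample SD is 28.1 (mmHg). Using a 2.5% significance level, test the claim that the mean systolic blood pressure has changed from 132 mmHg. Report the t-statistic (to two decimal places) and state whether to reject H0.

H0: μ = 132; H1: μ ≠ 132 (one-sample t-test, two-sided).
t = (x̄ − μ₀)/(s/√n) = (118 − 132)/(28.1/√16) = -1.99
df = n − 1 = 15
Two-sided p-value ≈ 0.0648
Since p ≈ 0.0648 > α = 0.025, fail to reject H0; the evidence is not statistically significant.

t = -1.99; fail to reject H0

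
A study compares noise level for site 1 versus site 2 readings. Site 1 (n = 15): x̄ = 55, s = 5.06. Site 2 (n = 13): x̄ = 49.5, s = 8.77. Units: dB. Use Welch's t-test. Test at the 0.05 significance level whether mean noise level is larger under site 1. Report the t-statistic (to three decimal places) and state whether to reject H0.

Let group 1 = site 1, group 2 = site 2. H0: μ_1 = μ_2; H1: μ_1 > μ_2 (Welch's two-sample t-test, right-tailed).
t = (x̄_1 − x̄_2)/√(s_1²/n_1 + s_2²/n_2) = (55 − 49.5)/√(5.06²/15 + 8.77²/13) = 1.992
Welch–Satterthwaite df ≈ 18.60
p-value = P(T ≥ 1.992) ≈ 0.031
Since p ≈ 0.031 < α = 0.05, reject H0; the evidence is statistically significant.

t = 1.992; reject H0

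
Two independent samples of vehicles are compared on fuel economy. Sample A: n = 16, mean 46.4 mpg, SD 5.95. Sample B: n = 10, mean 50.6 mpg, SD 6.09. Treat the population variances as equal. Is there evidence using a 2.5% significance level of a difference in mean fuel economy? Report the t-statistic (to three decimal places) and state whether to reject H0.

Let group 1 = sample A, group 2 = sample B. H0: μ_1 = μ_2; H1: μ_1 ≠ μ_2 (two-sample pooled-variance t-test, two-sided).
s_p² = [(16−1)·5.95² + (10−1)·6.09²]/(16+10−2) = 36.0346
t = (46.4 − 50.6)/√[36.0346·(1/16 + 1/10)] = -1.736
df = n₁ + n₂ − 2 = 24
Two-sided p-value ≈ 0.0954
Since p ≈ 0.0954 > α = 0.025, fail to reject H0; the evidence is not statistically significant.

t = -1.736; fail to reject H0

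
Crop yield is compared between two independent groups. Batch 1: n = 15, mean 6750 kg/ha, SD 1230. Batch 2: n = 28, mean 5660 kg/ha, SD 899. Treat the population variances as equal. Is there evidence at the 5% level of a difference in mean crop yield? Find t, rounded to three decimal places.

3.326

Let group 1 = batch 1, group 2 = batch 2. H0: μ_1 = μ_2; H1: μ_1 ≠ μ_2 (two-sample pooled-variance t-test, two-sided).
s_p² = [(15−1)·1230² + (28−1)·899²]/(15+28−2) = 1048830
t = (6750 − 5660)/√[1048830·(1/15 + 1/28)] = 3.326
df = n₁ + n₂ − 2 = 41
Two-sided p-value ≈ 0.0019
Since p ≈ 0.0019 < α = 0.05, reject H0; the evidence is statistically significant.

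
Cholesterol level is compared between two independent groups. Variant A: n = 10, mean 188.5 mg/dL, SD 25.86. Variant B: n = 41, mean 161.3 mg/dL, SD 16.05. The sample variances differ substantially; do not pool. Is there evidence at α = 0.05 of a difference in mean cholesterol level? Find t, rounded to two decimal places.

Let group 1 = variant A, group 2 = variant B. H0: μ_1 = μ_2; H1: μ_1 ≠ μ_2 (Welch's two-sample t-test, two-sided).
t = (x̄_1 − x̄_2)/√(s_1²/n_1 + s_2²/n_2) = (188.5 − 161.3)/√(25.86²/10 + 16.05²/41) = 3.18
Welch–Satterthwaite df ≈ 10.75
Two-sided p-value ≈ 0.0090
Since p ≈ 0.0090 < α = 0.05, reject H0; the data support H1.

3.18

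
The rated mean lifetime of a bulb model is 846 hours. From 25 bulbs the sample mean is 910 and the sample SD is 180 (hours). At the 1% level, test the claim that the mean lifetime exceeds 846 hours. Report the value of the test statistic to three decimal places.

1.778

H0: μ = 846; H1: μ > 846 (one-sample t-test, right-tailed).
t = (x̄ − μ₀)/(s/√n) = (910 − 846)/(180/√25) = 1.778
df = n − 1 = 24
p-value = P(T ≥ 1.778) ≈ 0.044
Since p ≈ 0.044 > α = 0.01, fail to reject H0; the evidence is not statistically significant.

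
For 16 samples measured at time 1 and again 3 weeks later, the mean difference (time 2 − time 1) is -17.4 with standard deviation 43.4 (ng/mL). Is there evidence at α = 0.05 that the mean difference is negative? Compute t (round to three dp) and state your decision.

H0: μ_d = 0; H1: μ_d < 0 (paired t-test on the differences, left-tailed).
t = d̄/(s_d/√n) = -17.4/(43.4/√16) = -1.604
df = n − 1 = 15
p-value = P(T ≤ -1.604) ≈ 0.065
Since p ≈ 0.065 > α = 0.05, fail to reject H0; the data do not provide sufficient evidence against H0.

t = -1.604; fail to reject H0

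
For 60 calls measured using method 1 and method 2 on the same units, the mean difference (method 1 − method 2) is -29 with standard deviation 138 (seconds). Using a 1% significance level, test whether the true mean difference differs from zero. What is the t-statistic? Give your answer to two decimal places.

H0: μ_d = 0; H1: μ_d ≠ 0 (paired t-test on the differences, two-sided).
t = d̄/(s_d/√n) = -29/(138/√60) = -1.63
df = n − 1 = 59
Two-sided p-value ≈ 0.109
Since p ≈ 0.109 > α = 0.01, fail to reject H0; the data do not provide sufficient evidence against H0.

-1.63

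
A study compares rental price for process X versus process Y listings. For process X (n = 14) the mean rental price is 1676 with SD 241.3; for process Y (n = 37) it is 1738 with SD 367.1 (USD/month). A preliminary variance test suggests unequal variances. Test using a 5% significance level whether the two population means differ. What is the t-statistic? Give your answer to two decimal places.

Let group 1 = process X, group 2 = process Y. H0: μ_1 = μ_2; H1: μ_1 ≠ μ_2 (Welch's two-sample t-test, two-sided).
t = (x̄_1 − x̄_2)/√(s_1²/n_1 + s_2²/n_2) = (1676 − 1738)/√(241.3²/14 + 367.1²/37) = -0.70
Welch–Satterthwaite df ≈ 35.82
Two-sided p-value ≈ 0.487
Since p ≈ 0.487 > α = 0.05, fail to reject H0; the data do not provide sufficient evidence against H0.

-0.70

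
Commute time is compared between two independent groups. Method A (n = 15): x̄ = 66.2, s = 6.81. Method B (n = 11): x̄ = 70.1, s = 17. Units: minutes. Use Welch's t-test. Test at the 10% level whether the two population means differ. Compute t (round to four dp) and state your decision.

t = -0.7197; fail to reject H0

Let group 1 = method A, group 2 = method B. H0: μ_1 = μ_2; H1: μ_1 ≠ μ_2 (Welch's two-sample t-test, two-sided).
t = (x̄_1 − x̄_2)/√(s_1²/n_1 + s_2²/n_2) = (66.2 − 70.1)/√(6.81²/15 + 17²/11) = -0.7197
Welch–Satterthwaite df ≈ 12.37
Two-sided p-value ≈ 0.485
Since p ≈ 0.485 > α = 0.1, fail to reject H0; the data do not provide sufficient evidence against H0.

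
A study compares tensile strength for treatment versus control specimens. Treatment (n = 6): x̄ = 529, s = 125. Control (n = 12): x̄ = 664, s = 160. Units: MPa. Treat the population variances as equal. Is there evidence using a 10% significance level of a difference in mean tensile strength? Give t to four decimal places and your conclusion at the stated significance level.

Let group 1 = treatment, group 2 = control. H0: μ_1 = μ_2; H1: μ_1 ≠ μ_2 (two-sample pooled-variance t-test, two-sided).
s_p² = [(6−1)·125² + (12−1)·160²]/(6+12−2) = 22482.8
t = (529 − 664)/√[22482.8·(1/6 + 1/12)] = -1.8007
df = n₁ + n₂ − 2 = 16
Two-sided p-value ≈ 0.0906
Since p ≈ 0.0906 < α = 0.1, reject H0; the evidence is statistically significant.

t = -1.8007; reject H0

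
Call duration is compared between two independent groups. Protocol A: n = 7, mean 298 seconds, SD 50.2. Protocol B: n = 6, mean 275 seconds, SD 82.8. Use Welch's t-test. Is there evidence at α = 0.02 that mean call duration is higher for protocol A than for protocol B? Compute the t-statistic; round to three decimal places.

0.593

Let group 1 = protocol A, group 2 = protocol B. H0: μ_1 = μ_2; H1: μ_1 > μ_2 (Welch's two-sample t-test, right-tailed).
t = (x̄_1 − x̄_2)/√(s_1²/n_1 + s_2²/n_2) = (298 − 275)/√(50.2²/7 + 82.8²/6) = 0.593
Welch–Satterthwaite df ≈ 7.99
p-value = P(T ≥ 0.593) ≈ 0.285
Since p ≈ 0.285 > α = 0.02, fail to reject H0; the data do not provide sufficient evidence against H0.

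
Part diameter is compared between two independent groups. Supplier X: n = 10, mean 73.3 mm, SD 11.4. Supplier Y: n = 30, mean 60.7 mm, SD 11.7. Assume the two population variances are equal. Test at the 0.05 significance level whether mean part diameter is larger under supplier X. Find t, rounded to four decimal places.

Let group 1 = supplier X, group 2 = supplier Y. H0: μ_1 = μ_2; H1: μ_1 > μ_2 (two-sample pooled-variance t-test, right-tailed).
s_p² = [(10−1)·11.4² + (30−1)·11.7²]/(10+30−2) = 135.249
t = (73.3 − 60.7)/√[135.249·(1/10 + 1/30)] = 2.9671
df = n₁ + n₂ − 2 = 38
p-value = P(T ≥ 2.9671) ≈ 0.003
Since p ≈ 0.003 < α = 0.05, reject H0; the evidence is statistically significant.

2.9671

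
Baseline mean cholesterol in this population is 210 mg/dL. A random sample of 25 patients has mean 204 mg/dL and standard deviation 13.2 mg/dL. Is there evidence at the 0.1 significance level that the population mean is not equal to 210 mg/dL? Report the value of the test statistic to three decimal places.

H0: μ = 210; H1: μ ≠ 210 (one-sample t-test, two-sided).
t = (x̄ − μ₀)/(s/√n) = (204 − 210)/(13.2/√25) = -2.273
df = n − 1 = 24
Two-sided p-value ≈ 0.0323
Since p ≈ 0.0323 < α = 0.1, reject H0; the evidence is statistically significant.

-2.273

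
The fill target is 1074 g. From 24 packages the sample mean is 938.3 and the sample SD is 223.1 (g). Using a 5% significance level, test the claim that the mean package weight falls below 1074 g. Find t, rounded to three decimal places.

H0: μ = 1074; H1: μ < 1074 (one-sample t-test, left-tailed).
t = (x̄ − μ₀)/(s/√n) = (938.3 − 1074)/(223.1/√24) = -2.980
df = n − 1 = 23
p-value = P(T ≤ -2.980) ≈ 0.0034
Since p ≈ 0.0034 < α = 0.05, reject H0; the evidence is statistically significant.

-2.980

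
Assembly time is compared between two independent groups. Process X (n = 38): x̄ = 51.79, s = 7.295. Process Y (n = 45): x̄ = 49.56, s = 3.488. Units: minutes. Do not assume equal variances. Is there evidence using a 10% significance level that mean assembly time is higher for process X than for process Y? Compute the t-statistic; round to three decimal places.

Let group 1 = process X, group 2 = process Y. H0: μ_1 = μ_2; H1: μ_1 > μ_2 (Welch's two-sample t-test, right-tailed).
t = (x̄_1 − x̄_2)/√(s_1²/n_1 + s_2²/n_2) = (51.79 − 49.56)/√(7.295²/38 + 3.488²/45) = 1.725
Welch–Satterthwaite df ≈ 51.06
p-value = P(T ≥ 1.725) ≈ 0.0453
Since p ≈ 0.0453 < α = 0.1, reject H0; the data support H1.

1.725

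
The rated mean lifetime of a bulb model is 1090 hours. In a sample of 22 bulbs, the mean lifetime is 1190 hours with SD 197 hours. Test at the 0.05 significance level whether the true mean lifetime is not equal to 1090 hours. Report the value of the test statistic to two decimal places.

2.38

H0: μ = 1090; H1: μ ≠ 1090 (one-sample t-test, two-sided).
t = (x̄ − μ₀)/(s/√n) = (1190 − 1090)/(197/√22) = 2.38
df = n − 1 = 21
Two-sided p-value ≈ 0.027
Since p ≈ 0.027 < α = 0.05, reject H0; the data support H1.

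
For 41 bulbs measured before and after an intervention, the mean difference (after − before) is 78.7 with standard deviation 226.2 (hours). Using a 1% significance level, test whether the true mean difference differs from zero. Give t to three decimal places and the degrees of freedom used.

t = 2.228, df = 40

H0: μ_d = 0; H1: μ_d ≠ 0 (paired t-test on the differences, two-sided).
t = d̄/(s_d/√n) = 78.7/(226.2/√41) = 2.228
df = n − 1 = 40
Two-sided p-value ≈ 0.0316
Since p ≈ 0.0316 > α = 0.01, fail to reject H0; the data do not provide sufficient evidence against H0.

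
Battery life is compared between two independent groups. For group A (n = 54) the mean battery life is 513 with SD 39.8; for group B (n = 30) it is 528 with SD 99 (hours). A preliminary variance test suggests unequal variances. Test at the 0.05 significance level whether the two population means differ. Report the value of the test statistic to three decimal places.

-0.795

Let group 1 = group A, group 2 = group B. H0: μ_1 = μ_2; H1: μ_1 ≠ μ_2 (Welch's two-sample t-test, two-sided).
t = (x̄_1 − x̄_2)/√(s_1²/n_1 + s_2²/n_2) = (513 − 528)/√(39.8²/54 + 99²/30) = -0.795
Welch–Satterthwaite df ≈ 34.29
Two-sided p-value ≈ 0.432
Since p ≈ 0.432 > α = 0.05, fail to reject H0; the evidence is not statistically significant.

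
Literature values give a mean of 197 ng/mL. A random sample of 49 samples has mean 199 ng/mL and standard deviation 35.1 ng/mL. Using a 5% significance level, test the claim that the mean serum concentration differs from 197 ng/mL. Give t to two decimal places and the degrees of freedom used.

t = 0.40, df = 48

H0: μ = 197; H1: μ ≠ 197 (one-sample t-test, two-sided).
t = (x̄ − μ₀)/(s/√n) = (199 − 197)/(35.1/√49) = 0.40
df = n − 1 = 48
Two-sided p-value ≈ 0.6918
Since p ≈ 0.6918 > α = 0.05, fail to reject H0; the evidence is not statistically significant.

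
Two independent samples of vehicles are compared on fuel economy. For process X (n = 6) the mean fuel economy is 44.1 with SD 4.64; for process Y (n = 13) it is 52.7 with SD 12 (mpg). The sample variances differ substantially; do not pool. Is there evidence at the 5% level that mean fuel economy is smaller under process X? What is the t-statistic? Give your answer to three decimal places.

Let group 1 = process X, group 2 = process Y. H0: μ_1 = μ_2; H1: μ_1 < μ_2 (Welch's two-sample t-test, left-tailed).
t = (x̄_1 − x̄_2)/√(s_1²/n_1 + s_2²/n_2) = (44.1 − 52.7)/√(4.64²/6 + 12²/13) = -2.246
Welch–Satterthwaite df ≈ 16.80
p-value = P(T ≤ -2.246) ≈ 0.019
Since p ≈ 0.019 < α = 0.05, reject H0; the data support H1.

-2.246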